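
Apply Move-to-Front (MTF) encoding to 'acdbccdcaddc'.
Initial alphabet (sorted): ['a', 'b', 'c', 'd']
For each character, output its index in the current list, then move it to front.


MTF encoding:
'a': index 0 in ['a', 'b', 'c', 'd'] -> ['a', 'b', 'c', 'd']
'c': index 2 in ['a', 'b', 'c', 'd'] -> ['c', 'a', 'b', 'd']
'd': index 3 in ['c', 'a', 'b', 'd'] -> ['d', 'c', 'a', 'b']
'b': index 3 in ['d', 'c', 'a', 'b'] -> ['b', 'd', 'c', 'a']
'c': index 2 in ['b', 'd', 'c', 'a'] -> ['c', 'b', 'd', 'a']
'c': index 0 in ['c', 'b', 'd', 'a'] -> ['c', 'b', 'd', 'a']
'd': index 2 in ['c', 'b', 'd', 'a'] -> ['d', 'c', 'b', 'a']
'c': index 1 in ['d', 'c', 'b', 'a'] -> ['c', 'd', 'b', 'a']
'a': index 3 in ['c', 'd', 'b', 'a'] -> ['a', 'c', 'd', 'b']
'd': index 2 in ['a', 'c', 'd', 'b'] -> ['d', 'a', 'c', 'b']
'd': index 0 in ['d', 'a', 'c', 'b'] -> ['d', 'a', 'c', 'b']
'c': index 2 in ['d', 'a', 'c', 'b'] -> ['c', 'd', 'a', 'b']


Output: [0, 2, 3, 3, 2, 0, 2, 1, 3, 2, 0, 2]


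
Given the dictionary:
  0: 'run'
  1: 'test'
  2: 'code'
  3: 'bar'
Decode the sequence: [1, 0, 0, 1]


Look up each index in the dictionary:
  1 -> 'test'
  0 -> 'run'
  0 -> 'run'
  1 -> 'test'

Decoded: "test run run test"


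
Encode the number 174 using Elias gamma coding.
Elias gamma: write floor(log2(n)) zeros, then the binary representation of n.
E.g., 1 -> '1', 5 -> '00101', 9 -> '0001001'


num_bits = floor(log2(174)) + 1 = 8
leading_zeros = num_bits - 1 = 7
binary(174) = 10101110

Elias gamma(174) = '0000000' + '10101110' = 000000010101110 (15 bits)


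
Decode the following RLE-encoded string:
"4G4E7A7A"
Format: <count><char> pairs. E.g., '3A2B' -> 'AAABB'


Expanding each <count><char> pair:
  4G -> 'GGGG'
  4E -> 'EEEE'
  7A -> 'AAAAAAA'
  7A -> 'AAAAAAA'

Decoded = GGGGEEEEAAAAAAAAAAAAAA


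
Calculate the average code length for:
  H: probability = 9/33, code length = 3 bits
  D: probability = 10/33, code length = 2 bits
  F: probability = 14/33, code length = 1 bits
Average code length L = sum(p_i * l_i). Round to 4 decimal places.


Weighted contributions p_i * l_i:
  H: (9/33) * 3 = 27/33
  D: (10/33) * 2 = 20/33
  F: (14/33) * 1 = 14/33
Sum = (27 + 20 + 14)/33 = 61/33

L = 61/33 = 1.8485 bits/symbol


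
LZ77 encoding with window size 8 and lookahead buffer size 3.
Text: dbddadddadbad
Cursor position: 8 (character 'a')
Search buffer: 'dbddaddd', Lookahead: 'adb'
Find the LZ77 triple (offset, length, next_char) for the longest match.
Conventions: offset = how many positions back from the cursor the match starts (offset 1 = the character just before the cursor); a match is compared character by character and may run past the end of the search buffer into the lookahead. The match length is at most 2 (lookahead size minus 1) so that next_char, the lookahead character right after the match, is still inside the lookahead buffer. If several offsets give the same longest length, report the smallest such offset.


Try each offset into the search buffer:
  offset=1 (pos 7, char 'd'): match length 0
  offset=2 (pos 6, char 'd'): match length 0
  offset=3 (pos 5, char 'd'): match length 0
  offset=4 (pos 4, char 'a'): match length 2
  offset=5 (pos 3, char 'd'): match length 0
  offset=6 (pos 2, char 'd'): match length 0
  offset=7 (pos 1, char 'b'): match length 0
  offset=8 (pos 0, char 'd'): match length 0
Longest match has length 2 at offset 4.
next_char = character at position 8 + 2 = 10 -> 'b'

Best match: offset=4, length=2 (matching 'ad' starting at position 4)
LZ77 triple: (4, 2, 'b')


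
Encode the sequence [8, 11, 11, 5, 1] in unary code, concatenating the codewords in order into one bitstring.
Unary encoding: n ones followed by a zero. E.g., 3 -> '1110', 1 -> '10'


Encode each number as n ones followed by a terminating 0:
  8 -> 111111110 (9 bits)
  11 -> 111111111110 (12 bits)
  11 -> 111111111110 (12 bits)
  5 -> 111110 (6 bits)
  1 -> 10 (2 bits)
Total length = 9 + 12 + 12 + 6 + 2 = 41 bits.

Unary([8, 11, 11, 5, 1]) = 11111111011111111111011111111111011111010 (41 bits)


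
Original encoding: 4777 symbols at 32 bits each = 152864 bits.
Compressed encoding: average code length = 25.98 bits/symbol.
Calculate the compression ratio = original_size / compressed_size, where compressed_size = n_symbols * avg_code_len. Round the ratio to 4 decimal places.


original_size = n_symbols * orig_bits = 4777 * 32 = 152864 bits
compressed_size = n_symbols * avg_code_len = 4777 * 25.98 = 124106.46 bits
ratio = original_size / compressed_size = 152864 / 124106.46 = 1.2317

Compression ratio = 1.2317


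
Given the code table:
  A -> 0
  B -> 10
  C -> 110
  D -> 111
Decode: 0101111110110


Decoding:
0 -> A
10 -> B
111 -> D
111 -> D
0 -> A
110 -> C


Result: ABDDAC


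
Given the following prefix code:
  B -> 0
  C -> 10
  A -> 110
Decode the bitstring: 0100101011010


Decoding step by step:
Bits 0 -> B
Bits 10 -> C
Bits 0 -> B
Bits 10 -> C
Bits 10 -> C
Bits 110 -> A
Bits 10 -> C


Decoded message: BCBCCAC


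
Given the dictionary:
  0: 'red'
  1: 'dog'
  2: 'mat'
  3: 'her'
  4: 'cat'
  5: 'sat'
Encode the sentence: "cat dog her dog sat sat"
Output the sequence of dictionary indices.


Look up each word in the dictionary:
  'cat' -> 4
  'dog' -> 1
  'her' -> 3
  'dog' -> 1
  'sat' -> 5
  'sat' -> 5

Encoded: [4, 1, 3, 1, 5, 5]


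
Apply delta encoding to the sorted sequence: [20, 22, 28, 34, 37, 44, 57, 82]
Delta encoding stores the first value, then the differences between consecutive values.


First value: 20
Deltas:
  22 - 20 = 2
  28 - 22 = 6
  34 - 28 = 6
  37 - 34 = 3
  44 - 37 = 7
  57 - 44 = 13
  82 - 57 = 25


Delta encoded: [20, 2, 6, 6, 3, 7, 13, 25]


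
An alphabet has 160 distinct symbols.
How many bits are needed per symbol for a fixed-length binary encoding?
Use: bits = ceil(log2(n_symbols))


log2(160) = 7.3219
Bracket: 2^7 = 128 < 160 <= 2^8 = 256
So ceil(log2(160)) = 8

bits = ceil(log2(160)) = ceil(7.3219) = 8 bits


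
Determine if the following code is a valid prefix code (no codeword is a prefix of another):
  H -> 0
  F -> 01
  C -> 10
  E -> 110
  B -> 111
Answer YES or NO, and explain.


Checking each pair (does one codeword prefix another?):
  H='0' vs F='01': prefix -- VIOLATION

NO -- this is NOT a valid prefix code. H (0) is a prefix of F (01).


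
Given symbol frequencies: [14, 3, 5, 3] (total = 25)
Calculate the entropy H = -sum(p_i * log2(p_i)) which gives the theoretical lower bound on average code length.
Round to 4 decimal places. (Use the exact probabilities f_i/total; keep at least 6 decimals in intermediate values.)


Per-symbol terms -p_i * log2(p_i) with p_i = f_i/25:
  p = 14/25 = 0.560000: log2(p) = -0.836501, -p*log2(p) = 0.468441
  p = 3/25 = 0.120000: log2(p) = -3.058894, -p*log2(p) = 0.367067
  p = 5/25 = 0.200000: log2(p) = -2.321928, -p*log2(p) = 0.464386
  p = 3/25 = 0.120000: log2(p) = -3.058894, -p*log2(p) = 0.367067
H = 0.468441 + 0.367067 + 0.464386 + 0.367067 = 1.666961

H = 1.667 bits/symbol


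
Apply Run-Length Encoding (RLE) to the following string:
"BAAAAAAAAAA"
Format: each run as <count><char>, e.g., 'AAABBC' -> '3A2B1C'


Scanning runs left to right:
  i=0: run of 'B' x 1 -> '1B'
  i=1: run of 'A' x 10 -> '10A'

RLE = 1B10A


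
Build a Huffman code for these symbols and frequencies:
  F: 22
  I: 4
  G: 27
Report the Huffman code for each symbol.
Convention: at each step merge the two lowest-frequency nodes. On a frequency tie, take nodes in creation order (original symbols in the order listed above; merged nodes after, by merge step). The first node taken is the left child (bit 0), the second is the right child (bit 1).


Huffman tree construction:
Step 1: Merge I(4) + F(22) = 26
Step 2: Merge (I+F)(26) + G(27) = 53
Read each symbol's code off the tree from the root (left child = 0, right child = 1).

Codes:
  F: 01 (length 2)
  I: 00 (length 2)
  G: 1 (length 1)
Average code length: 79/53 = 1.4906 bits/symbol


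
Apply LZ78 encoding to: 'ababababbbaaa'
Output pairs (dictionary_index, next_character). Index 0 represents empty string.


LZ78 encoding steps:
Dictionary: {0: ''}
Step 1: w='' (idx 0), next='a' -> output (0, 'a'), add 'a' as idx 1
Step 2: w='' (idx 0), next='b' -> output (0, 'b'), add 'b' as idx 2
Step 3: w='a' (idx 1), next='b' -> output (1, 'b'), add 'ab' as idx 3
Step 4: w='ab' (idx 3), next='a' -> output (3, 'a'), add 'aba' as idx 4
Step 5: w='b' (idx 2), next='b' -> output (2, 'b'), add 'bb' as idx 5
Step 6: w='b' (idx 2), next='a' -> output (2, 'a'), add 'ba' as idx 6
Step 7: w='a' (idx 1), next='a' -> output (1, 'a'), add 'aa' as idx 7


Encoded: [(0, 'a'), (0, 'b'), (1, 'b'), (3, 'a'), (2, 'b'), (2, 'a'), (1, 'a')]


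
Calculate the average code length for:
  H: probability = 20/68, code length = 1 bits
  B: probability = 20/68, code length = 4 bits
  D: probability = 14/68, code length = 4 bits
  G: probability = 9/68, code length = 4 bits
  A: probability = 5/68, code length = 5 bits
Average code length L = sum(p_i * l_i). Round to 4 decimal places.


Weighted contributions p_i * l_i:
  H: (20/68) * 1 = 20/68
  B: (20/68) * 4 = 80/68
  D: (14/68) * 4 = 56/68
  G: (9/68) * 4 = 36/68
  A: (5/68) * 5 = 25/68
Sum = (20 + 80 + 56 + 36 + 25)/68 = 217/68

L = 217/68 = 3.1912 bits/symbol


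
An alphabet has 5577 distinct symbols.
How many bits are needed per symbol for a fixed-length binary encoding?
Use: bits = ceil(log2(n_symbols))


log2(5577) = 12.4453
Bracket: 2^12 = 4096 < 5577 <= 2^13 = 8192
So ceil(log2(5577)) = 13

bits = ceil(log2(5577)) = ceil(12.4453) = 13 bits


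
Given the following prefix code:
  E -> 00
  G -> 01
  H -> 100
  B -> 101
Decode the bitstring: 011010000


Decoding step by step:
Bits 01 -> G
Bits 101 -> B
Bits 00 -> E
Bits 00 -> E


Decoded message: GBEE


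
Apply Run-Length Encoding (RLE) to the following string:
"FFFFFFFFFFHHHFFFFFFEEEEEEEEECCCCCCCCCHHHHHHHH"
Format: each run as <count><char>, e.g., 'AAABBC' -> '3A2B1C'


Scanning runs left to right:
  i=0: run of 'F' x 10 -> '10F'
  i=10: run of 'H' x 3 -> '3H'
  i=13: run of 'F' x 6 -> '6F'
  i=19: run of 'E' x 9 -> '9E'
  i=28: run of 'C' x 9 -> '9C'
  i=37: run of 'H' x 8 -> '8H'

RLE = 10F3H6F9E9C8H


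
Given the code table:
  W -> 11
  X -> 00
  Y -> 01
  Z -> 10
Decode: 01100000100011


Decoding:
01 -> Y
10 -> Z
00 -> X
00 -> X
10 -> Z
00 -> X
11 -> W


Result: YZXXZXW


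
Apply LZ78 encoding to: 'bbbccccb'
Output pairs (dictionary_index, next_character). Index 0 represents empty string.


LZ78 encoding steps:
Dictionary: {0: ''}
Step 1: w='' (idx 0), next='b' -> output (0, 'b'), add 'b' as idx 1
Step 2: w='b' (idx 1), next='b' -> output (1, 'b'), add 'bb' as idx 2
Step 3: w='' (idx 0), next='c' -> output (0, 'c'), add 'c' as idx 3
Step 4: w='c' (idx 3), next='c' -> output (3, 'c'), add 'cc' as idx 4
Step 5: w='c' (idx 3), next='b' -> output (3, 'b'), add 'cb' as idx 5


Encoded: [(0, 'b'), (1, 'b'), (0, 'c'), (3, 'c'), (3, 'b')]


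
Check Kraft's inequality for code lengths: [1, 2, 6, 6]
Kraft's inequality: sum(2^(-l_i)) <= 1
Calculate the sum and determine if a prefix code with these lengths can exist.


Sum = 2^(-1) + 2^(-2) + 2^(-6) + 2^(-6)
    = 0.5 + 0.25 + 0.015625 + 0.015625
    = 50/64 = 0.78125
Since 0.78125 <= 1, Kraft's inequality IS satisfied.
A prefix code with these lengths CAN exist.

Kraft sum = 0.78125. Satisfied.


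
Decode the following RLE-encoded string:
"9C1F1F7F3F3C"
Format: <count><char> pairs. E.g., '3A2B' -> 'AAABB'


Expanding each <count><char> pair:
  9C -> 'CCCCCCCCC'
  1F -> 'F'
  1F -> 'F'
  7F -> 'FFFFFFF'
  3F -> 'FFF'
  3C -> 'CCC'

Decoded = CCCCCCCCCFFFFFFFFFFFFCCC


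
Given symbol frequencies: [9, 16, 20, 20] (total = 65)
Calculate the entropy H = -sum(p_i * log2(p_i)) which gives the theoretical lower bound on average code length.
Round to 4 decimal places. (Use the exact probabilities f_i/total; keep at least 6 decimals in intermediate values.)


Per-symbol terms -p_i * log2(p_i) with p_i = f_i/65:
  p = 9/65 = 0.138462: log2(p) = -2.852443, -p*log2(p) = 0.394954
  p = 16/65 = 0.246154: log2(p) = -2.022368, -p*log2(p) = 0.497814
  p = 20/65 = 0.307692: log2(p) = -1.700440, -p*log2(p) = 0.523212
  p = 20/65 = 0.307692: log2(p) = -1.700440, -p*log2(p) = 0.523212
H = 0.394954 + 0.497814 + 0.523212 + 0.523212 = 1.939192

H = 1.9392 bits/symbol


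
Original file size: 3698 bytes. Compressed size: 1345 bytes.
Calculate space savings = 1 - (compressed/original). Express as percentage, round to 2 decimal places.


ratio = compressed/original = 1345/3698 = 0.36371
savings = 1 - ratio = 1 - 0.36371 = 0.63629
as a percentage: 0.63629 * 100 = 63.63%

Space savings = 1 - 1345/3698 = 63.63%


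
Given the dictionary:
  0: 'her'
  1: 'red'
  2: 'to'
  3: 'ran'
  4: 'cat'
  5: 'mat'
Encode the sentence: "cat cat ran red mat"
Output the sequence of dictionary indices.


Look up each word in the dictionary:
  'cat' -> 4
  'cat' -> 4
  'ran' -> 3
  'red' -> 1
  'mat' -> 5

Encoded: [4, 4, 3, 1, 5]


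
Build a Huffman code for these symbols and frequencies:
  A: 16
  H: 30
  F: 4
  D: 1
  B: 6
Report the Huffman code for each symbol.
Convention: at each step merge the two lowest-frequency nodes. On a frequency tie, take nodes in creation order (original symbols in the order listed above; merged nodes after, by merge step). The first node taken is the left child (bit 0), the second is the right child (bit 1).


Huffman tree construction:
Step 1: Merge D(1) + F(4) = 5
Step 2: Merge (D+F)(5) + B(6) = 11
Step 3: Merge ((D+F)+B)(11) + A(16) = 27
Step 4: Merge (((D+F)+B)+A)(27) + H(30) = 57
Read each symbol's code off the tree from the root (left child = 0, right child = 1).

Codes:
  A: 01 (length 2)
  H: 1 (length 1)
  F: 0001 (length 4)
  D: 0000 (length 4)
  B: 001 (length 3)
Average code length: 100/57 = 1.7544 bits/symbol


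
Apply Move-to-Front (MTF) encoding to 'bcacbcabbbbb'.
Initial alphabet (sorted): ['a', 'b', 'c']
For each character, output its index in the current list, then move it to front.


MTF encoding:
'b': index 1 in ['a', 'b', 'c'] -> ['b', 'a', 'c']
'c': index 2 in ['b', 'a', 'c'] -> ['c', 'b', 'a']
'a': index 2 in ['c', 'b', 'a'] -> ['a', 'c', 'b']
'c': index 1 in ['a', 'c', 'b'] -> ['c', 'a', 'b']
'b': index 2 in ['c', 'a', 'b'] -> ['b', 'c', 'a']
'c': index 1 in ['b', 'c', 'a'] -> ['c', 'b', 'a']
'a': index 2 in ['c', 'b', 'a'] -> ['a', 'c', 'b']
'b': index 2 in ['a', 'c', 'b'] -> ['b', 'a', 'c']
'b': index 0 in ['b', 'a', 'c'] -> ['b', 'a', 'c']
'b': index 0 in ['b', 'a', 'c'] -> ['b', 'a', 'c']
'b': index 0 in ['b', 'a', 'c'] -> ['b', 'a', 'c']
'b': index 0 in ['b', 'a', 'c'] -> ['b', 'a', 'c']


Output: [1, 2, 2, 1, 2, 1, 2, 2, 0, 0, 0, 0]


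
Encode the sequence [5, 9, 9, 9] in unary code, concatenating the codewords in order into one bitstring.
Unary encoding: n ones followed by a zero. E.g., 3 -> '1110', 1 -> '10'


Encode each number as n ones followed by a terminating 0:
  5 -> 111110 (6 bits)
  9 -> 1111111110 (10 bits)
  9 -> 1111111110 (10 bits)
  9 -> 1111111110 (10 bits)
Total length = 6 + 10 + 10 + 10 = 36 bits.

Unary([5, 9, 9, 9]) = 111110111111111011111111101111111110 (36 bits)


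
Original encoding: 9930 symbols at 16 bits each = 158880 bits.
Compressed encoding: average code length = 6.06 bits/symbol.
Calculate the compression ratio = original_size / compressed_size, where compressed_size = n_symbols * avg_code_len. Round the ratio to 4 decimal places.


original_size = n_symbols * orig_bits = 9930 * 16 = 158880 bits
compressed_size = n_symbols * avg_code_len = 9930 * 6.06 = 60175.8 bits
ratio = original_size / compressed_size = 158880 / 60175.8 = 2.6403

Compression ratio = 2.6403


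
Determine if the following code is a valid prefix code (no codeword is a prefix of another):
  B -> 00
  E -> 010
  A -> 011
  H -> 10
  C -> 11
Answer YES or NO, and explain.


Checking each pair (does one codeword prefix another?):
  B='00' vs E='010': no prefix
  B='00' vs A='011': no prefix
  B='00' vs H='10': no prefix
  B='00' vs C='11': no prefix
  E='010' vs B='00': no prefix
  E='010' vs A='011': no prefix
  E='010' vs H='10': no prefix
  E='010' vs C='11': no prefix
  A='011' vs B='00': no prefix
  A='011' vs E='010': no prefix
  A='011' vs H='10': no prefix
  A='011' vs C='11': no prefix
  H='10' vs B='00': no prefix
  H='10' vs E='010': no prefix
  H='10' vs A='011': no prefix
  H='10' vs C='11': no prefix
  C='11' vs B='00': no prefix
  C='11' vs E='010': no prefix
  C='11' vs A='011': no prefix
  C='11' vs H='10': no prefix
No violation found over all pairs.

YES -- this is a valid prefix code. No codeword is a prefix of any other codeword.


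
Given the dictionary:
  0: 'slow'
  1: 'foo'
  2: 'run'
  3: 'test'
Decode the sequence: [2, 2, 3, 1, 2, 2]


Look up each index in the dictionary:
  2 -> 'run'
  2 -> 'run'
  3 -> 'test'
  1 -> 'foo'
  2 -> 'run'
  2 -> 'run'

Decoded: "run run test foo run run"


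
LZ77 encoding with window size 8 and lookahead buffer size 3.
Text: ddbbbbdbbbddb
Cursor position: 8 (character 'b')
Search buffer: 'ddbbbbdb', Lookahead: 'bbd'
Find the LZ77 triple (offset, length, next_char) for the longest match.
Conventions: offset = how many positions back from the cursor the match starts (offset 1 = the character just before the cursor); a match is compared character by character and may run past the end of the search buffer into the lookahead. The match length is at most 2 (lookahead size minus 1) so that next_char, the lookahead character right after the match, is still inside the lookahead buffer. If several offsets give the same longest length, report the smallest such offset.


Try each offset into the search buffer:
  offset=1 (pos 7, char 'b'): match length 2
  offset=2 (pos 6, char 'd'): match length 0
  offset=3 (pos 5, char 'b'): match length 1
  offset=4 (pos 4, char 'b'): match length 2
  offset=5 (pos 3, char 'b'): match length 2
  offset=6 (pos 2, char 'b'): match length 2
  offset=7 (pos 1, char 'd'): match length 0
  offset=8 (pos 0, char 'd'): match length 0
Longest match has length 2, found at offsets 1, 4, 5, 6; take the smallest, offset 1.
next_char = character at position 8 + 2 = 10 -> 'd'

Best match: offset=1, length=2 (matching 'bb' starting at position 7)
LZ77 triple: (1, 2, 'd')


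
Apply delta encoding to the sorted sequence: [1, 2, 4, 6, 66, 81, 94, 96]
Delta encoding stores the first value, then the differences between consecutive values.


First value: 1
Deltas:
  2 - 1 = 1
  4 - 2 = 2
  6 - 4 = 2
  66 - 6 = 60
  81 - 66 = 15
  94 - 81 = 13
  96 - 94 = 2


Delta encoded: [1, 1, 2, 2, 60, 15, 13, 2]


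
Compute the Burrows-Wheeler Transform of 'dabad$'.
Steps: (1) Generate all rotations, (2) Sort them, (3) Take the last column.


Rotations (sorted):
  0: $dabad -> last char: d
  1: abad$d -> last char: d
  2: ad$dab -> last char: b
  3: bad$da -> last char: a
  4: d$daba -> last char: a
  5: dabad$ -> last char: $


BWT = ddbaa$


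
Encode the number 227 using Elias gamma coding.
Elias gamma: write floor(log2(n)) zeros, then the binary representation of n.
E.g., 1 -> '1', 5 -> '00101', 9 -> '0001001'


num_bits = floor(log2(227)) + 1 = 8
leading_zeros = num_bits - 1 = 7
binary(227) = 11100011

Elias gamma(227) = '0000000' + '11100011' = 000000011100011 (15 bits)


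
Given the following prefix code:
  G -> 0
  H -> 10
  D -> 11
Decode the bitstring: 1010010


Decoding step by step:
Bits 10 -> H
Bits 10 -> H
Bits 0 -> G
Bits 10 -> H


Decoded message: HHGH


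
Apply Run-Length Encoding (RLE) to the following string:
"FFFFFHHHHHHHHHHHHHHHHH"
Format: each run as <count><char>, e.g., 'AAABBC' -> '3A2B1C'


Scanning runs left to right:
  i=0: run of 'F' x 5 -> '5F'
  i=5: run of 'H' x 17 -> '17H'

RLE = 5F17H


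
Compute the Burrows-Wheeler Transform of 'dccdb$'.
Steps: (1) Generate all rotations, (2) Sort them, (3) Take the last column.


Rotations (sorted):
  0: $dccdb -> last char: b
  1: b$dccd -> last char: d
  2: ccdb$d -> last char: d
  3: cdb$dc -> last char: c
  4: db$dcc -> last char: c
  5: dccdb$ -> last char: $


BWT = bddcc$


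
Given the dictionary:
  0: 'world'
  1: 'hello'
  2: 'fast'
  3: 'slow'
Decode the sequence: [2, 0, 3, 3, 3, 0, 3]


Look up each index in the dictionary:
  2 -> 'fast'
  0 -> 'world'
  3 -> 'slow'
  3 -> 'slow'
  3 -> 'slow'
  0 -> 'world'
  3 -> 'slow'

Decoded: "fast world slow slow slow world slow"


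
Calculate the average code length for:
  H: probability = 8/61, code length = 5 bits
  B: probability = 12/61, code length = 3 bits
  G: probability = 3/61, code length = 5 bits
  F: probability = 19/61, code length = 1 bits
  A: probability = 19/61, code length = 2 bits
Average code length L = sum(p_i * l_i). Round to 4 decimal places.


Weighted contributions p_i * l_i:
  H: (8/61) * 5 = 40/61
  B: (12/61) * 3 = 36/61
  G: (3/61) * 5 = 15/61
  F: (19/61) * 1 = 19/61
  A: (19/61) * 2 = 38/61
Sum = (40 + 36 + 15 + 19 + 38)/61 = 148/61

L = 148/61 = 2.4262 bits/symbol


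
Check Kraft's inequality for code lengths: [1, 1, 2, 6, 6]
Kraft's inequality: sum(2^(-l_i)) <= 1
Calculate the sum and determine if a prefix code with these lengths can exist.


Sum = 2^(-1) + 2^(-1) + 2^(-2) + 2^(-6) + 2^(-6)
    = 0.5 + 0.5 + 0.25 + 0.015625 + 0.015625
    = 82/64 = 1.28125
Since 1.28125 > 1, Kraft's inequality is NOT satisfied.
A prefix code with these lengths CANNOT exist.

Kraft sum = 1.28125. Not satisfied.


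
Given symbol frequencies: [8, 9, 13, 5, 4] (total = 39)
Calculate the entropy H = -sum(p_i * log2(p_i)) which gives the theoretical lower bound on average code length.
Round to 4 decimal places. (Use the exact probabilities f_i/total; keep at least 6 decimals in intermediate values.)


Per-symbol terms -p_i * log2(p_i) with p_i = f_i/39:
  p = 8/39 = 0.205128: log2(p) = -2.285402, -p*log2(p) = 0.468800
  p = 9/39 = 0.230769: log2(p) = -2.115477, -p*log2(p) = 0.488187
  p = 13/39 = 0.333333: log2(p) = -1.584963, -p*log2(p) = 0.528321
  p = 5/39 = 0.128205: log2(p) = -2.963474, -p*log2(p) = 0.379933
  p = 4/39 = 0.102564: log2(p) = -3.285402, -p*log2(p) = 0.336964
H = 0.468800 + 0.488187 + 0.528321 + 0.379933 + 0.336964 = 2.202205

H = 2.2022 bits/symbol


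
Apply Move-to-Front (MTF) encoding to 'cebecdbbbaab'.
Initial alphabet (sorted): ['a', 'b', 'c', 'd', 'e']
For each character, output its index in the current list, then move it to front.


MTF encoding:
'c': index 2 in ['a', 'b', 'c', 'd', 'e'] -> ['c', 'a', 'b', 'd', 'e']
'e': index 4 in ['c', 'a', 'b', 'd', 'e'] -> ['e', 'c', 'a', 'b', 'd']
'b': index 3 in ['e', 'c', 'a', 'b', 'd'] -> ['b', 'e', 'c', 'a', 'd']
'e': index 1 in ['b', 'e', 'c', 'a', 'd'] -> ['e', 'b', 'c', 'a', 'd']
'c': index 2 in ['e', 'b', 'c', 'a', 'd'] -> ['c', 'e', 'b', 'a', 'd']
'd': index 4 in ['c', 'e', 'b', 'a', 'd'] -> ['d', 'c', 'e', 'b', 'a']
'b': index 3 in ['d', 'c', 'e', 'b', 'a'] -> ['b', 'd', 'c', 'e', 'a']
'b': index 0 in ['b', 'd', 'c', 'e', 'a'] -> ['b', 'd', 'c', 'e', 'a']
'b': index 0 in ['b', 'd', 'c', 'e', 'a'] -> ['b', 'd', 'c', 'e', 'a']
'a': index 4 in ['b', 'd', 'c', 'e', 'a'] -> ['a', 'b', 'd', 'c', 'e']
'a': index 0 in ['a', 'b', 'd', 'c', 'e'] -> ['a', 'b', 'd', 'c', 'e']
'b': index 1 in ['a', 'b', 'd', 'c', 'e'] -> ['b', 'a', 'd', 'c', 'e']


Output: [2, 4, 3, 1, 2, 4, 3, 0, 0, 4, 0, 1]


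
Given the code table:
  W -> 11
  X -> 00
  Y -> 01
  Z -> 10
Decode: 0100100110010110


Decoding:
01 -> Y
00 -> X
10 -> Z
01 -> Y
10 -> Z
01 -> Y
01 -> Y
10 -> Z


Result: YXZYZYYZ


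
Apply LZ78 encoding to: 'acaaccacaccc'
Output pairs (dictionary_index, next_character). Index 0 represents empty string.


LZ78 encoding steps:
Dictionary: {0: ''}
Step 1: w='' (idx 0), next='a' -> output (0, 'a'), add 'a' as idx 1
Step 2: w='' (idx 0), next='c' -> output (0, 'c'), add 'c' as idx 2
Step 3: w='a' (idx 1), next='a' -> output (1, 'a'), add 'aa' as idx 3
Step 4: w='c' (idx 2), next='c' -> output (2, 'c'), add 'cc' as idx 4
Step 5: w='a' (idx 1), next='c' -> output (1, 'c'), add 'ac' as idx 5
Step 6: w='ac' (idx 5), next='c' -> output (5, 'c'), add 'acc' as idx 6
Step 7: w='c' (idx 2), end of input -> output (2, '')


Encoded: [(0, 'a'), (0, 'c'), (1, 'a'), (2, 'c'), (1, 'c'), (5, 'c'), (2, '')]


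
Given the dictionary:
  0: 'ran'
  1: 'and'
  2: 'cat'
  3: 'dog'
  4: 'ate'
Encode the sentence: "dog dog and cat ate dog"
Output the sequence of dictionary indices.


Look up each word in the dictionary:
  'dog' -> 3
  'dog' -> 3
  'and' -> 1
  'cat' -> 2
  'ate' -> 4
  'dog' -> 3

Encoded: [3, 3, 1, 2, 4, 3]


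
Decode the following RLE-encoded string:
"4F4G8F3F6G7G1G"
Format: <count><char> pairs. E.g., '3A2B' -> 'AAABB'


Expanding each <count><char> pair:
  4F -> 'FFFF'
  4G -> 'GGGG'
  8F -> 'FFFFFFFF'
  3F -> 'FFF'
  6G -> 'GGGGGG'
  7G -> 'GGGGGGG'
  1G -> 'G'

Decoded = FFFFGGGGFFFFFFFFFFFGGGGGGGGGGGGGG


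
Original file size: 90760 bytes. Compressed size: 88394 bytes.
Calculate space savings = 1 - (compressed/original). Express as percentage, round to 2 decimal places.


ratio = compressed/original = 88394/90760 = 0.973931
savings = 1 - ratio = 1 - 0.973931 = 0.026069
as a percentage: 0.026069 * 100 = 2.61%

Space savings = 1 - 88394/90760 = 2.61%


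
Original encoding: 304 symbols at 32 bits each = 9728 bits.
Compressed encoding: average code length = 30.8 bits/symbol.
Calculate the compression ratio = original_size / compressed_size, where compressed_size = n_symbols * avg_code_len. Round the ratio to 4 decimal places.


original_size = n_symbols * orig_bits = 304 * 32 = 9728 bits
compressed_size = n_symbols * avg_code_len = 304 * 30.8 = 9363.2 bits
ratio = original_size / compressed_size = 9728 / 9363.2 = 1.039

Compression ratio = 1.039


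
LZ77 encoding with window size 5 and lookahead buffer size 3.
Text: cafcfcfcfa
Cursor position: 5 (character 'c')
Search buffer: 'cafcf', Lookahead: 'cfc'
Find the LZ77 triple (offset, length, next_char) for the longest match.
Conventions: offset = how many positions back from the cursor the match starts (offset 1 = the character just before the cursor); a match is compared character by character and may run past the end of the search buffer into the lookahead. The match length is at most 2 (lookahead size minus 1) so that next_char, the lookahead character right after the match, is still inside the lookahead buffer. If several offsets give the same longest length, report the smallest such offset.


Try each offset into the search buffer:
  offset=1 (pos 4, char 'f'): match length 0
  offset=2 (pos 3, char 'c'): match length 2
  offset=3 (pos 2, char 'f'): match length 0
  offset=4 (pos 1, char 'a'): match length 0
  offset=5 (pos 0, char 'c'): match length 1
Longest match has length 2 at offset 2.
next_char = character at position 5 + 2 = 7 -> 'c'

Best match: offset=2, length=2 (matching 'cf' starting at position 3)
LZ77 triple: (2, 2, 'c')


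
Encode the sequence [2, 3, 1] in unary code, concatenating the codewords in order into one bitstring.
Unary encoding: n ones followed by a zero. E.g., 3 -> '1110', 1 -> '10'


Encode each number as n ones followed by a terminating 0:
  2 -> 110 (3 bits)
  3 -> 1110 (4 bits)
  1 -> 10 (2 bits)
Total length = 3 + 4 + 2 = 9 bits.

Unary([2, 3, 1]) = 110111010 (9 bits)


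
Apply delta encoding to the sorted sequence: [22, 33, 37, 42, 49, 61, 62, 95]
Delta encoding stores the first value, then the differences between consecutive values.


First value: 22
Deltas:
  33 - 22 = 11
  37 - 33 = 4
  42 - 37 = 5
  49 - 42 = 7
  61 - 49 = 12
  62 - 61 = 1
  95 - 62 = 33


Delta encoded: [22, 11, 4, 5, 7, 12, 1, 33]


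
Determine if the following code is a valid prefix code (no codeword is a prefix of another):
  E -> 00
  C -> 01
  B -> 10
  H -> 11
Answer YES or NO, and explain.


Checking each pair (does one codeword prefix another?):
  E='00' vs C='01': no prefix
  E='00' vs B='10': no prefix
  E='00' vs H='11': no prefix
  C='01' vs E='00': no prefix
  C='01' vs B='10': no prefix
  C='01' vs H='11': no prefix
  B='10' vs E='00': no prefix
  B='10' vs C='01': no prefix
  B='10' vs H='11': no prefix
  H='11' vs E='00': no prefix
  H='11' vs C='01': no prefix
  H='11' vs B='10': no prefix
No violation found over all pairs.

YES -- this is a valid prefix code. No codeword is a prefix of any other codeword.


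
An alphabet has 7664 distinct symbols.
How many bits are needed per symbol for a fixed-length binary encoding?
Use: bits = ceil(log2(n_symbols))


log2(7664) = 12.9039
Bracket: 2^12 = 4096 < 7664 <= 2^13 = 8192
So ceil(log2(7664)) = 13

bits = ceil(log2(7664)) = ceil(12.9039) = 13 bits


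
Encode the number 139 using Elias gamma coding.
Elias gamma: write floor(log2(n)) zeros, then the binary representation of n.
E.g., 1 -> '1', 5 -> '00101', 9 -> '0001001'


num_bits = floor(log2(139)) + 1 = 8
leading_zeros = num_bits - 1 = 7
binary(139) = 10001011

Elias gamma(139) = '0000000' + '10001011' = 000000010001011 (15 bits)


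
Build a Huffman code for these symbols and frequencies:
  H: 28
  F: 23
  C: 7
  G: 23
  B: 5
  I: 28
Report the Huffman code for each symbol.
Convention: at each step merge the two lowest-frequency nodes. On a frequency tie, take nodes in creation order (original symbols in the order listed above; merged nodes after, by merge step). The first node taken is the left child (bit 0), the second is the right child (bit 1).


Huffman tree construction:
Step 1: Merge B(5) + C(7) = 12
Step 2: Merge (B+C)(12) + F(23) = 35
Step 3: Merge G(23) + H(28) = 51
Step 4: Merge I(28) + ((B+C)+F)(35) = 63
Step 5: Merge (G+H)(51) + (I+((B+C)+F))(63) = 114
Read each symbol's code off the tree from the root (left child = 0, right child = 1).

Codes:
  H: 01 (length 2)
  F: 111 (length 3)
  C: 1101 (length 4)
  G: 00 (length 2)
  B: 1100 (length 4)
  I: 10 (length 2)
Average code length: 275/114 = 2.4123 bits/symbol


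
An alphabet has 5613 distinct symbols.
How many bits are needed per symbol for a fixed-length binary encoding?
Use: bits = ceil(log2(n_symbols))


log2(5613) = 12.4546
Bracket: 2^12 = 4096 < 5613 <= 2^13 = 8192
So ceil(log2(5613)) = 13

bits = ceil(log2(5613)) = ceil(12.4546) = 13 bits


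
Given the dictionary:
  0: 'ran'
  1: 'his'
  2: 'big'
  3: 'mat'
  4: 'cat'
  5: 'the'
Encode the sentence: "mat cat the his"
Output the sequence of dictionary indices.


Look up each word in the dictionary:
  'mat' -> 3
  'cat' -> 4
  'the' -> 5
  'his' -> 1

Encoded: [3, 4, 5, 1]


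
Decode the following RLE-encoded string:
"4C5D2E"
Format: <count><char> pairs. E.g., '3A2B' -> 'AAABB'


Expanding each <count><char> pair:
  4C -> 'CCCC'
  5D -> 'DDDDD'
  2E -> 'EE'

Decoded = CCCCDDDDDEE


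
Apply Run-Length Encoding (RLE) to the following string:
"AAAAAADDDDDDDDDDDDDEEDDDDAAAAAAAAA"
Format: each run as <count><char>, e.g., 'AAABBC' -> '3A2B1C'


Scanning runs left to right:
  i=0: run of 'A' x 6 -> '6A'
  i=6: run of 'D' x 13 -> '13D'
  i=19: run of 'E' x 2 -> '2E'
  i=21: run of 'D' x 4 -> '4D'
  i=25: run of 'A' x 9 -> '9A'

RLE = 6A13D2E4D9A


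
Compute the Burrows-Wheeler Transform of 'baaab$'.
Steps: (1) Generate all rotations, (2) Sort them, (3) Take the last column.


Rotations (sorted):
  0: $baaab -> last char: b
  1: aaab$b -> last char: b
  2: aab$ba -> last char: a
  3: ab$baa -> last char: a
  4: b$baaa -> last char: a
  5: baaab$ -> last char: $


BWT = bbaaa$


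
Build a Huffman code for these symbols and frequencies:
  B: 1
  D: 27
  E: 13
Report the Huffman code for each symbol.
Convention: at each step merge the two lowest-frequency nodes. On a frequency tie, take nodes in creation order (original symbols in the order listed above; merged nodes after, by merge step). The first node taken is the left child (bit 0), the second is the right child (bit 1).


Huffman tree construction:
Step 1: Merge B(1) + E(13) = 14
Step 2: Merge (B+E)(14) + D(27) = 41
Read each symbol's code off the tree from the root (left child = 0, right child = 1).

Codes:
  B: 00 (length 2)
  D: 1 (length 1)
  E: 01 (length 2)
Average code length: 55/41 = 1.3415 bits/symbol


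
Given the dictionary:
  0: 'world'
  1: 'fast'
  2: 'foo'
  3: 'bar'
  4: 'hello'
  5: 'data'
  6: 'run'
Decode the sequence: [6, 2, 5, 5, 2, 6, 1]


Look up each index in the dictionary:
  6 -> 'run'
  2 -> 'foo'
  5 -> 'data'
  5 -> 'data'
  2 -> 'foo'
  6 -> 'run'
  1 -> 'fast'

Decoded: "run foo data data foo run fast"


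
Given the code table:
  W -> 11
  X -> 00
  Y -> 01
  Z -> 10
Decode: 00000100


Decoding:
00 -> X
00 -> X
01 -> Y
00 -> X


Result: XXYX


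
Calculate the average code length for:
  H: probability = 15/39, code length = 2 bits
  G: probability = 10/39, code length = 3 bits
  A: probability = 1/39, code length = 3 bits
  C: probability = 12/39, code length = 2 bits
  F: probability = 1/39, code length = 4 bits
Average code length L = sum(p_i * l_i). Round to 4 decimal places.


Weighted contributions p_i * l_i:
  H: (15/39) * 2 = 30/39
  G: (10/39) * 3 = 30/39
  A: (1/39) * 3 = 3/39
  C: (12/39) * 2 = 24/39
  F: (1/39) * 4 = 4/39
Sum = (30 + 30 + 3 + 24 + 4)/39 = 91/39

L = 91/39 = 2.3333 bits/symbol


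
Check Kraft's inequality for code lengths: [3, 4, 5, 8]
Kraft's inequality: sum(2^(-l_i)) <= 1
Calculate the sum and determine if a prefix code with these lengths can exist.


Sum = 2^(-3) + 2^(-4) + 2^(-5) + 2^(-8)
    = 0.125 + 0.0625 + 0.03125 + 0.00390625
    = 57/256 = 0.22265625
Since 0.22265625 <= 1, Kraft's inequality IS satisfied.
A prefix code with these lengths CAN exist.

Kraft sum = 0.22265625. Satisfied.


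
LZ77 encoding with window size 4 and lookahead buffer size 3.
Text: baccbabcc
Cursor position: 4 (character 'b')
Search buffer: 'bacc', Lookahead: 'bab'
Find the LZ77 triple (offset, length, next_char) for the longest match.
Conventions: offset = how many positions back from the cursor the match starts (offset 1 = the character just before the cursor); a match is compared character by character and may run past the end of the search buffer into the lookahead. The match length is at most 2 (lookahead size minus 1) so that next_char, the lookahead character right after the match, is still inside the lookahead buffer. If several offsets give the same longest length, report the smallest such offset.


Try each offset into the search buffer:
  offset=1 (pos 3, char 'c'): match length 0
  offset=2 (pos 2, char 'c'): match length 0
  offset=3 (pos 1, char 'a'): match length 0
  offset=4 (pos 0, char 'b'): match length 2
Longest match has length 2 at offset 4.
next_char = character at position 4 + 2 = 6 -> 'b'

Best match: offset=4, length=2 (matching 'ba' starting at position 0)
LZ77 triple: (4, 2, 'b')


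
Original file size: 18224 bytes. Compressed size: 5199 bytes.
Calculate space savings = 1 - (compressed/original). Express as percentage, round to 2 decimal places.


ratio = compressed/original = 5199/18224 = 0.285283
savings = 1 - ratio = 1 - 0.285283 = 0.714717
as a percentage: 0.714717 * 100 = 71.47%

Space savings = 1 - 5199/18224 = 71.47%


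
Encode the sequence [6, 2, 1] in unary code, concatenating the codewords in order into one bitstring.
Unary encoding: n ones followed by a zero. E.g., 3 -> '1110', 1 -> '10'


Encode each number as n ones followed by a terminating 0:
  6 -> 1111110 (7 bits)
  2 -> 110 (3 bits)
  1 -> 10 (2 bits)
Total length = 7 + 3 + 2 = 12 bits.

Unary([6, 2, 1]) = 111111011010 (12 bits)


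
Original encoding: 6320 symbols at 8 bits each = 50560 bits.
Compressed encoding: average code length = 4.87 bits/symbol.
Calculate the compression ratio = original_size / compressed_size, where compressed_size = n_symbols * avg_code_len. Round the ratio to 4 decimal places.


original_size = n_symbols * orig_bits = 6320 * 8 = 50560 bits
compressed_size = n_symbols * avg_code_len = 6320 * 4.87 = 30778.4 bits
ratio = original_size / compressed_size = 50560 / 30778.4 = 1.6427

Compression ratio = 1.6427


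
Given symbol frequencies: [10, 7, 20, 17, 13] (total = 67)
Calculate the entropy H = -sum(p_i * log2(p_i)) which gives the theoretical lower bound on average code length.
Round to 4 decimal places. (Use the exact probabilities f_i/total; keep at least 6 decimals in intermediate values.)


Per-symbol terms -p_i * log2(p_i) with p_i = f_i/67:
  p = 10/67 = 0.149254: log2(p) = -2.744161, -p*log2(p) = 0.409576
  p = 7/67 = 0.104478: log2(p) = -3.258734, -p*log2(p) = 0.340465
  p = 20/67 = 0.298507: log2(p) = -1.744161, -p*log2(p) = 0.520645
  p = 17/67 = 0.253731: log2(p) = -1.978626, -p*log2(p) = 0.502040
  p = 13/67 = 0.194030: log2(p) = -2.365649, -p*log2(p) = 0.459007
H = 0.409576 + 0.340465 + 0.520645 + 0.502040 + 0.459007 = 2.231733

H = 2.2317 bits/symbol


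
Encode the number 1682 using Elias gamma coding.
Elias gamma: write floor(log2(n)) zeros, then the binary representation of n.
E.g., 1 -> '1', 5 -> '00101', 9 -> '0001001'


num_bits = floor(log2(1682)) + 1 = 11
leading_zeros = num_bits - 1 = 10
binary(1682) = 11010010010

Elias gamma(1682) = '0000000000' + '11010010010' = 000000000011010010010 (21 bits)


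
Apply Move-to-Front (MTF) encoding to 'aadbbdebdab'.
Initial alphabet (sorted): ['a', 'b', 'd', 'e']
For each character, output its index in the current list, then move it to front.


MTF encoding:
'a': index 0 in ['a', 'b', 'd', 'e'] -> ['a', 'b', 'd', 'e']
'a': index 0 in ['a', 'b', 'd', 'e'] -> ['a', 'b', 'd', 'e']
'd': index 2 in ['a', 'b', 'd', 'e'] -> ['d', 'a', 'b', 'e']
'b': index 2 in ['d', 'a', 'b', 'e'] -> ['b', 'd', 'a', 'e']
'b': index 0 in ['b', 'd', 'a', 'e'] -> ['b', 'd', 'a', 'e']
'd': index 1 in ['b', 'd', 'a', 'e'] -> ['d', 'b', 'a', 'e']
'e': index 3 in ['d', 'b', 'a', 'e'] -> ['e', 'd', 'b', 'a']
'b': index 2 in ['e', 'd', 'b', 'a'] -> ['b', 'e', 'd', 'a']
'd': index 2 in ['b', 'e', 'd', 'a'] -> ['d', 'b', 'e', 'a']
'a': index 3 in ['d', 'b', 'e', 'a'] -> ['a', 'd', 'b', 'e']
'b': index 2 in ['a', 'd', 'b', 'e'] -> ['b', 'a', 'd', 'e']


Output: [0, 0, 2, 2, 0, 1, 3, 2, 2, 3, 2]


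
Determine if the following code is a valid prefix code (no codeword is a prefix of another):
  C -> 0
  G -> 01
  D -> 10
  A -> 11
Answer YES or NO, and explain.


Checking each pair (does one codeword prefix another?):
  C='0' vs G='01': prefix -- VIOLATION

NO -- this is NOT a valid prefix code. C (0) is a prefix of G (01).


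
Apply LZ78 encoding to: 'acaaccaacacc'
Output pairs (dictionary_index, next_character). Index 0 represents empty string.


LZ78 encoding steps:
Dictionary: {0: ''}
Step 1: w='' (idx 0), next='a' -> output (0, 'a'), add 'a' as idx 1
Step 2: w='' (idx 0), next='c' -> output (0, 'c'), add 'c' as idx 2
Step 3: w='a' (idx 1), next='a' -> output (1, 'a'), add 'aa' as idx 3
Step 4: w='c' (idx 2), next='c' -> output (2, 'c'), add 'cc' as idx 4
Step 5: w='aa' (idx 3), next='c' -> output (3, 'c'), add 'aac' as idx 5
Step 6: w='a' (idx 1), next='c' -> output (1, 'c'), add 'ac' as idx 6
Step 7: w='c' (idx 2), end of input -> output (2, '')


Encoded: [(0, 'a'), (0, 'c'), (1, 'a'), (2, 'c'), (3, 'c'), (1, 'c'), (2, '')]


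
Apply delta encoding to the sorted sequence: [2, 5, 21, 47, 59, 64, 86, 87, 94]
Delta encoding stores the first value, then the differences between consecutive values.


First value: 2
Deltas:
  5 - 2 = 3
  21 - 5 = 16
  47 - 21 = 26
  59 - 47 = 12
  64 - 59 = 5
  86 - 64 = 22
  87 - 86 = 1
  94 - 87 = 7


Delta encoded: [2, 3, 16, 26, 12, 5, 22, 1, 7]


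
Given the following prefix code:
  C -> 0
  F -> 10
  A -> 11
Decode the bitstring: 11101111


Decoding step by step:
Bits 11 -> A
Bits 10 -> F
Bits 11 -> A
Bits 11 -> A


Decoded message: AFAA


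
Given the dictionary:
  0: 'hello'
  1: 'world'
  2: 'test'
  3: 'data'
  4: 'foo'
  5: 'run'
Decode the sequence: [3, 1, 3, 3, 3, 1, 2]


Look up each index in the dictionary:
  3 -> 'data'
  1 -> 'world'
  3 -> 'data'
  3 -> 'data'
  3 -> 'data'
  1 -> 'world'
  2 -> 'test'

Decoded: "data world data data data world test"


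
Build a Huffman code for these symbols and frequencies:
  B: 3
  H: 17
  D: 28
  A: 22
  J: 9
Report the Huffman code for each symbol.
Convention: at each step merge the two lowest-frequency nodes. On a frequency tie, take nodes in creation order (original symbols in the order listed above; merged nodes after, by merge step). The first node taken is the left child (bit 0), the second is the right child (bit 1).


Huffman tree construction:
Step 1: Merge B(3) + J(9) = 12
Step 2: Merge (B+J)(12) + H(17) = 29
Step 3: Merge A(22) + D(28) = 50
Step 4: Merge ((B+J)+H)(29) + (A+D)(50) = 79
Read each symbol's code off the tree from the root (left child = 0, right child = 1).

Codes:
  B: 000 (length 3)
  H: 01 (length 2)
  D: 11 (length 2)
  A: 10 (length 2)
  J: 001 (length 3)
Average code length: 170/79 = 2.1519 bits/symbol
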